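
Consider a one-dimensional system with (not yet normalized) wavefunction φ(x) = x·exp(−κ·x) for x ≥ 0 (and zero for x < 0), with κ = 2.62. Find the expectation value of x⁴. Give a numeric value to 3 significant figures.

⟨x⁴⟩ = ∫ x⁴·|φ|² dx / ∫|φ|² dx (integrals over the domain).
Every integrand reduces to terms xʲ·e^(−2κx) on [0, ∞); use ∫₀^∞ xʲ·e^(−2κx) dx = j!/(2κ)^(j+1).
State is unnormalized: ∫|φ|² dx = 0.013901, and ∫φ*·x⁴·φ dx = 0.0066376, so ⟨x⁴⟩ = 0.0066376 / 0.013901.
⟨x⁴⟩ = 0.47750.

0.478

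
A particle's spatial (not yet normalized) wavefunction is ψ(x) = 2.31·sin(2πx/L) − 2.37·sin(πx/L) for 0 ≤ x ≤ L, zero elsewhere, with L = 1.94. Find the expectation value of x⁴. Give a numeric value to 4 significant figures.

⟨x⁴⟩ = ∫ x⁴·|ψ|² dx / ∫|ψ|² dx (integrals over the domain).
On 0 ≤ x ≤ L (j ≠ l): ∫sin²(jπx/L) dx = L/2, ∫sin(jπx/L)·sin(lπx/L) dx = 0; diagonal moments ∫x·sin²(jπx/L) dx = L²/4, ∫x²·sin²(jπx/L) dx = L³·(1/6 − 1/(4j²π²)); cross terms ∫x·sin(jπx/L)·sin(lπx/L) dx = 0 for j + l even and −4jlL²/(π²(j² − l²)²) for j + l odd, ∫x²·sin(jπx/L)·sin(lπx/L) dx = (−1)^(j+l)·4jlL³/(π²(j² − l²)²); higher powers the same way via product-to-sum and parts.
State is unnormalized: ∫|ψ|² dx = 10.624, and ∫ψ*·x⁴·ψ dx = 39.269, so ⟨x⁴⟩ = 39.269 / 10.624.
⟨x⁴⟩ = 3.6961.

3.696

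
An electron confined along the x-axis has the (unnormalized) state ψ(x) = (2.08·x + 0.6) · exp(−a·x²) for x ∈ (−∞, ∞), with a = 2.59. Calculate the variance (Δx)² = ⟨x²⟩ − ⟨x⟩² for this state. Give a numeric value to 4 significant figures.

Compute ⟨x⟩ and ⟨x²⟩ separately, then (Δx)² = ⟨x²⟩ − ⟨x⟩².
Expand each integrand as polynomial × e^(−2ax²) and use ∫x^(2j)·e^(−2ax²) dx = (2j−1)!!/(4a)^j · √(π/(2a)), odd powers → 0; here √(π/(2a)) = 0.77877.
Normalization: ∫|ψ|² dx = 0.60558.
⟨x⟩ = 0.30983 and ⟨x²⟩ = 0.20020.
(Δx)² = 0.20020 − (0.30983)² = 0.10421.

0.1042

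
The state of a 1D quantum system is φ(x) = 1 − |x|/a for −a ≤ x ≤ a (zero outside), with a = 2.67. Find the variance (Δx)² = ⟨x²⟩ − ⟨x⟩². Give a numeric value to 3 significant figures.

0.713

Compute ⟨x⟩ and ⟨x²⟩ separately, then (Δx)² = ⟨x²⟩ − ⟨x⟩².
φ is even, so ∫ over [−a, a] = 2∫₀ᵃ with φ = 1 − x/a there: ∫₀ᵃ (1 − x/a)² dx = a/3, ∫₀ᵃ x²(1 − x/a)² dx = a³/30, ∫₀ᵃ x⁴(1 − x/a)² dx = a⁵/105.
Normalization: ∫|φ|² dx = 1.7800.
⟨x⟩ = 0.0000 and ⟨x²⟩ = 0.71289.
(Δx)² = 0.71289 − (0.0000)² = 0.71289.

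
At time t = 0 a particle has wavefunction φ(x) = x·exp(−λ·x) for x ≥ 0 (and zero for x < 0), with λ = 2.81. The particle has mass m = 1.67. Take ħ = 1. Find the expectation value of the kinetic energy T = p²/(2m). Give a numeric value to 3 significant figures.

T = −(ħ²/2m) d²/dx², so ⟨T⟩ = −(ħ²/2m) ∫ φ*·φ'' dx / ∫|φ|² dx; with m = 1.67.
Differentiate x·exp(−λ·x) with the product rule; every integrand then reduces to terms xʲ·e^(−2λx) on [0, ∞), with ∫₀^∞ xʲ·e^(−2λx) dx = j!/(2λ)^(j+1).
State is unnormalized: ∫|φ|² dx = 0.011267, and ∫φ*·(−ħ²/2m · φ'') dx = 0.026637, so ⟨T⟩ = 0.026637 / 0.011267.
⟨T⟩ = 2.3641.

2.36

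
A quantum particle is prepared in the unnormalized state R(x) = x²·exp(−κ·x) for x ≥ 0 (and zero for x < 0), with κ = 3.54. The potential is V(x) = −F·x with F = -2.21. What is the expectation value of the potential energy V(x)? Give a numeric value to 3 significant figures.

⟨V⟩ = ∫ V(x)·|R|² dx / ∫|R|² dx.
Every integrand reduces to terms xʲ·e^(−2κx) on [0, ∞); use ∫₀^∞ xʲ·e^(−2κx) dx = j!/(2κ)^(j+1).
State is unnormalized: ∫|R|² dx = 0.0013491, and ∫R*·V(x)·R dx = 0.0021056, so ⟨V⟩ = 0.0021056 / 0.0013491.
⟨V⟩ = 1.5607.

1.56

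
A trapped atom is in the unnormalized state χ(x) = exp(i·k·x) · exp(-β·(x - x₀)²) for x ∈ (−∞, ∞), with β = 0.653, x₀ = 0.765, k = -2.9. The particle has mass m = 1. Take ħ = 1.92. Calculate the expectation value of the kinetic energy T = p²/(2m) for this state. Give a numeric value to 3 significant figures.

16.7

T = −(ħ²/2m) d²/dx², so ⟨T⟩ = −(ħ²/2m) ∫ χ*·χ'' dx / ∫|χ|² dx; with m = 1.
Gaussian moments (u = x − x₀): ∫u^(2j)·e^(−2βu²) du = (2j−1)!!/(4β)^j · √(π/(2β)), odd powers integrate to 0; here √(π/(2β)) = 1.5510. Derivatives: χ′ = (ik − 2βu)·χ, χ″ = ((ik − 2βu)² − 2β)·χ; the odd-in-u pieces drop out.
State is unnormalized: ∫|χ|² dx = 1.5510, and ∫χ*·(−ħ²/2m · χ'') dx = 25.909, so ⟨T⟩ = 25.909 / 1.5510.
⟨T⟩ = 16.705.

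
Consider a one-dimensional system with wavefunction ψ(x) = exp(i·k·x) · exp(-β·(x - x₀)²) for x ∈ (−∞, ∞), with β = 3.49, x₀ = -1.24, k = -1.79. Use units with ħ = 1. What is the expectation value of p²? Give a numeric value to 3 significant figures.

6.69

p² ψ = −ħ² d²ψ/dx²; ⟨p²⟩ = −ħ² ∫ ψ*·ψ'' dx / ∫|ψ|² dx.
Gaussian moments (u = x − x₀): ∫u^(2j)·e^(−2βu²) du = (2j−1)!!/(4β)^j · √(π/(2β)), odd powers integrate to 0; here √(π/(2β)) = 0.67088. Derivatives: ψ′ = (ik − 2βu)·ψ, ψ″ = ((ik − 2βu)² − 2β)·ψ; the odd-in-u pieces drop out.
State is unnormalized: ∫|ψ|² dx = 0.67088, and ∫ψ*·(−ħ² ψ'') dx = 4.4910, so ⟨p²⟩ = 4.4910 / 0.67088.
⟨p²⟩ = 6.6941.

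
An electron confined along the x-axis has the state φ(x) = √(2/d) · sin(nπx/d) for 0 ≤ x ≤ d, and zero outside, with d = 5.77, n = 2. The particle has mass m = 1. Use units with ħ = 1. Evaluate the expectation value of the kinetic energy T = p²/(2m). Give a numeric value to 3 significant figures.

0.593

T = −(ħ²/2m) d²/dx², so ⟨T⟩ = −(ħ²/2m) ∫ φ*·φ'' dx; with m = 1.
d/dx sin(nπx/d) = (nπ/d)·cos(nπx/d) and d²/dx² sin(nπx/d) = −(nπ/d)²·sin(nπx/d); on 0 ≤ x ≤ d, ∫sin²(nπx/d) dx = d/2 and ∫sin(nπx/d)·cos(nπx/d) dx = 0.
⟨T⟩ = 0.59290.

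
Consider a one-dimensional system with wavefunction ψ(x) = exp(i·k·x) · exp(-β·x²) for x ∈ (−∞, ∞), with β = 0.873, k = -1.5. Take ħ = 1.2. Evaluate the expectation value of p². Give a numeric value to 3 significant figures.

4.50

p² ψ = −ħ² d²ψ/dx²; ⟨p²⟩ = −ħ² ∫ ψ*·ψ'' dx / ∫|ψ|² dx.
Gaussian moments: ∫x^(2j)·e^(−2βx²) dx = (2j−1)!!/(4β)^j · √(π/(2β)), odd powers integrate to 0; here √(π/(2β)) = 1.3414. Derivatives: ψ′ = (ik − 2βx)·ψ, ψ″ = ((ik − 2βx)² − 2β)·ψ; the odd-in-x pieces drop out.
State is unnormalized: ∫|ψ|² dx = 1.3414, and ∫ψ*·(−ħ² ψ'') dx = 6.0324, so ⟨p²⟩ = 6.0324 / 1.3414.
⟨p²⟩ = 4.4971.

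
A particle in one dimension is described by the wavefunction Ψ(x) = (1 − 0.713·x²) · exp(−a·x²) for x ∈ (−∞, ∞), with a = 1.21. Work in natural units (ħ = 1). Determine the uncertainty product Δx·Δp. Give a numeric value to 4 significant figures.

Δx = √(⟨x²⟩−⟨x⟩²), Δp = √(⟨p²⟩−⟨p⟩²).
Expand each integrand as polynomial × e^(−2ax²) and use ∫x^(2j)·e^(−2ax²) dx = (2j−1)!!/(4a)^j · √(π/(2a)), odd powers → 0; here √(π/(2a)) = 1.1394. Differentiate with the product rule, d/dx e^(−ax²) = −2ax·e^(−ax²).
Normalization: ∫|Ψ|² dx = 0.87786.
⟨x⟩ = 0.0000, ⟨x²⟩ = 0.11843 ⇒ Δx = 0.34414.
⟨p⟩ = 0.0000, ⟨p²⟩ = 2.2717 ⇒ Δp = 1.5072.
Δx·Δp = 0.51869.

0.5187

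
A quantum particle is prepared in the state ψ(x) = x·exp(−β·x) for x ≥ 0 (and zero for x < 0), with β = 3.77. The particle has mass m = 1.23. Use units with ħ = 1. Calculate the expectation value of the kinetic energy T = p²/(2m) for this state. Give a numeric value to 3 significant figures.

5.78

T = −(ħ²/2m) d²/dx², so ⟨T⟩ = −(ħ²/2m) ∫ ψ*·ψ'' dx / ∫|ψ|² dx; with m = 1.23.
Differentiate x·exp(−β·x) with the product rule; every integrand then reduces to terms xʲ·e^(−2βx) on [0, ∞), with ∫₀^∞ xʲ·e^(−2βx) dx = j!/(2β)^(j+1).
State is unnormalized: ∫|ψ|² dx = 0.0046657, and ∫ψ*·(−ħ²/2m · ψ'') dx = 0.026957, so ⟨T⟩ = 0.026957 / 0.0046657.
⟨T⟩ = 5.7776.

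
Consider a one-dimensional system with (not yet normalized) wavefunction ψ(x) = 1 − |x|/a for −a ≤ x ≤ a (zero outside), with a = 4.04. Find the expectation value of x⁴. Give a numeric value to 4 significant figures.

⟨x⁴⟩ = ∫ x⁴·|ψ|² dx / ∫|ψ|² dx (integrals over the domain).
ψ is even, so ∫ over [−a, a] = 2∫₀ᵃ with ψ = 1 − x/a there: ∫₀ᵃ (1 − x/a)² dx = a/3, ∫₀ᵃ x²(1 − x/a)² dx = a³/30, ∫₀ᵃ x⁴(1 − x/a)² dx = a⁵/105.
State is unnormalized: ∫|ψ|² dx = 2.6933, and ∫ψ*·x⁴·ψ dx = 20.500, so ⟨x⁴⟩ = 20.500 / 2.6933.
⟨x⁴⟩ = 7.6113.

7.611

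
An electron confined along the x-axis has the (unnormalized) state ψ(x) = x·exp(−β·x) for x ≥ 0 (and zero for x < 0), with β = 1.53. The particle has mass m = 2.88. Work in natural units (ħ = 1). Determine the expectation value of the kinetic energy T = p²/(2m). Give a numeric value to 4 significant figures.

T = −(ħ²/2m) d²/dx², so ⟨T⟩ = −(ħ²/2m) ∫ ψ*·ψ'' dx / ∫|ψ|² dx; with m = 2.88.
Differentiate x·exp(−β·x) with the product rule; every integrand then reduces to terms xʲ·e^(−2βx) on [0, ∞), with ∫₀^∞ xʲ·e^(−2βx) dx = j!/(2β)^(j+1).
State is unnormalized: ∫|ψ|² dx = 0.069802, and ∫ψ*·(−ħ²/2m · ψ'') dx = 0.028368, so ⟨T⟩ = 0.028368 / 0.069802.
⟨T⟩ = 0.40641.

0.4064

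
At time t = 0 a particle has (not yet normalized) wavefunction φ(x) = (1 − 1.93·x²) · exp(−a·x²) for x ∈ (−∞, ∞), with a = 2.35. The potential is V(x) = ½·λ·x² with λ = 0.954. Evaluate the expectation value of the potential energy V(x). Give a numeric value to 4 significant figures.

0.02839

⟨V⟩ = ∫ V(x)·|φ|² dx / ∫|φ|² dx.
Expand each integrand as polynomial × e^(−2ax²) and use ∫x^(2j)·e^(−2ax²) dx = (2j−1)!!/(4a)^j · √(π/(2a)), odd powers → 0; here √(π/(2a)) = 0.81757.
State is unnormalized: ∫|φ|² dx = 0.58524, and ∫φ*·V(x)·φ dx = 0.016613, so ⟨V⟩ = 0.016613 / 0.58524.
⟨V⟩ = 0.028386.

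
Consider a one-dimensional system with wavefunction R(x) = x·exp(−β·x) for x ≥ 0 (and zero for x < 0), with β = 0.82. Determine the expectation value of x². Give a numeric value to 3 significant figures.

⟨x²⟩ = ∫ x²·|R|² dx / ∫|R|² dx (integrals over the domain).
Every integrand reduces to terms xʲ·e^(−2βx) on [0, ∞); use ∫₀^∞ xʲ·e^(−2βx) dx = j!/(2β)^(j+1).
State is unnormalized: ∫|R|² dx = 0.45342, and ∫R*·x²·R dx = 2.0230, so ⟨x²⟩ = 2.0230 / 0.45342.
⟨x²⟩ = 4.4616.

4.46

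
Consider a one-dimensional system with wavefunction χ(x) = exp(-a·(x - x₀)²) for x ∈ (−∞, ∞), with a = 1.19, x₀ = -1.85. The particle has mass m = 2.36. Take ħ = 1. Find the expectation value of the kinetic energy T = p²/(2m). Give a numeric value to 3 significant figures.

T = −(ħ²/2m) d²/dx², so ⟨T⟩ = −(ħ²/2m) ∫ χ*·χ'' dx / ∫|χ|² dx; with m = 2.36.
Gaussian moments (u = x − x₀): ∫u^(2j)·e^(−2au²) du = (2j−1)!!/(4a)^j · √(π/(2a)), odd powers integrate to 0; here √(π/(2a)) = 1.1489. Derivatives: d/dx e^(−au²) = −2au·e^(−au²), d²/dx² e^(−au²) = (4a²u² − 2a)·e^(−au²).
State is unnormalized: ∫|χ|² dx = 1.1489, and ∫χ*·(−ħ²/2m · χ'') dx = 0.28966, so ⟨T⟩ = 0.28966 / 1.1489.
⟨T⟩ = 0.25212.

0.252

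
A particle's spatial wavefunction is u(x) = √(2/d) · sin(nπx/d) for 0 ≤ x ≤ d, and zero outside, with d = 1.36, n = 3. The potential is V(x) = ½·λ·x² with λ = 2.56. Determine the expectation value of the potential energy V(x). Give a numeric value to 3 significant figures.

0.776

⟨V⟩ = ∫ V(x)·|u|² dx.
With sin²θ = (1 − cos2θ)/2 on 0 ≤ x ≤ d: ∫sin²(nπx/d) dx = d/2, ∫x·sin²(nπx/d) dx = d²/4, ∫x²·sin²(nπx/d) dx = d³·(1/6 − 1/(4n²π²)); higher powers xᵏ the same way, integrating xᵏ·cos(2nπx/d) by parts.
⟨V⟩ = 0.77584.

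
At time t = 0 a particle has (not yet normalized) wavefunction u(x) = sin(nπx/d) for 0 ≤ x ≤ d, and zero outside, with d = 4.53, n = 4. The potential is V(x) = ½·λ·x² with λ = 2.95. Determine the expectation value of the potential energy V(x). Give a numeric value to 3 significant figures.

9.99

⟨V⟩ = ∫ V(x)·|u|² dx / ∫|u|² dx.
With sin²θ = (1 − cos2θ)/2 on 0 ≤ x ≤ d: ∫sin²(nπx/d) dx = d/2, ∫x·sin²(nπx/d) dx = d²/4, ∫x²·sin²(nπx/d) dx = d³·(1/6 − 1/(4n²π²)); higher powers xᵏ the same way, integrating xᵏ·cos(2nπx/d) by parts.
State is unnormalized: ∫|u|² dx = 2.2650, and ∫u*·V(x)·u dx = 22.636, so ⟨V⟩ = 22.636 / 2.2650.
⟨V⟩ = 9.9936.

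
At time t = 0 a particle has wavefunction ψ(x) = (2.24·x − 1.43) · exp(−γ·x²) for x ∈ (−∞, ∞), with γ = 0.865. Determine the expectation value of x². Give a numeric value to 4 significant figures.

0.5289

⟨x²⟩ = ∫ x²·|ψ|² dx / ∫|ψ|² dx (integrals over the domain).
Expand each integrand as polynomial × e^(−2γx²) and use ∫x^(2j)·e^(−2γx²) dx = (2j−1)!!/(4γ)^j · √(π/(2γ)), odd powers → 0; here √(π/(2γ)) = 1.3476.
State is unnormalized: ∫|ψ|² dx = 4.7099, and ∫ψ*·x²·ψ dx = 2.4908, so ⟨x²⟩ = 2.4908 / 4.7099.
⟨x²⟩ = 0.52886.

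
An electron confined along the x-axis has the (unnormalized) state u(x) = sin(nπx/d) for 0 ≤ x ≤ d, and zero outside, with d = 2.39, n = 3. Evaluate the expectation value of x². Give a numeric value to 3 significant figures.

1.87

⟨x²⟩ = ∫ x²·|u|² dx / ∫|u|² dx (integrals over the domain).
With sin²θ = (1 − cos2θ)/2 on 0 ≤ x ≤ d: ∫sin²(nπx/d) dx = d/2, ∫x·sin²(nπx/d) dx = d²/4, ∫x²·sin²(nπx/d) dx = d³·(1/6 − 1/(4n²π²)); higher powers xᵏ the same way, integrating xᵏ·cos(2nπx/d) by parts.
State is unnormalized: ∫|u|² dx = 1.1950, and ∫u*·x²·u dx = 2.2369, so ⟨x²⟩ = 2.2369 / 1.1950.
⟨x²⟩ = 1.8719.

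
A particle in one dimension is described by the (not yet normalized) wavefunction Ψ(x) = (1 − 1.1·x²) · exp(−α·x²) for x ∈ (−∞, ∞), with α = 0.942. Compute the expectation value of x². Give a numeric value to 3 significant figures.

⟨x²⟩ = ∫ x²·|Ψ|² dx / ∫|Ψ|² dx (integrals over the domain).
Expand each integrand as polynomial × e^(−2αx²) and use ∫x^(2j)·e^(−2αx²) dx = (2j−1)!!/(4α)^j · √(π/(2α)), odd powers → 0; here √(π/(2α)) = 1.2913.
State is unnormalized: ∫|Ψ|² dx = 0.86752, and ∫Ψ*·x²·Ψ dx = 0.18053, so ⟨x²⟩ = 0.18053 / 0.86752.
⟨x²⟩ = 0.20810.

0.208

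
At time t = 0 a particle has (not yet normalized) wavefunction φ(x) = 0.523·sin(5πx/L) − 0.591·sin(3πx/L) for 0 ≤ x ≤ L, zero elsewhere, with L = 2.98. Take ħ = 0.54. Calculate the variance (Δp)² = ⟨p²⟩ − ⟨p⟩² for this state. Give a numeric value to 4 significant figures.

5.194

Compute ⟨p⟩ and ⟨p²⟩ separately; (Δp)² = ⟨p²⟩ − ⟨p⟩².
d²/dx² sin(jπx/L) = −(jπ/L)²·sin(jπx/L); on 0 ≤ x ≤ L, ∫sin²(jπx/L) dx = L/2 and ∫sin(jπx/L)·sin(lπx/L) dx = 0 for j ≠ l, so only diagonal terms survive in ∫|φ|² and ∫φ·φ″; ∫φ·φ′ dx = [φ²/2] between the walls = 0.
Normalization: ∫|φ|² dx = 0.92799.
⟨p⟩ = 0.0000 and ⟨p²⟩ = 5.1940.
(Δp)² = 5.1940 − (0.0000)² = 5.1940.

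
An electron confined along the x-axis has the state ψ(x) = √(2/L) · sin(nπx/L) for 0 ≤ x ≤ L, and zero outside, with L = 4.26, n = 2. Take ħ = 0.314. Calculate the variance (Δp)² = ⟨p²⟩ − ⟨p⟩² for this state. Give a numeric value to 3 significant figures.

0.214

Compute ⟨p⟩ and ⟨p²⟩ separately; (Δp)² = ⟨p²⟩ − ⟨p⟩².
d/dx sin(nπx/L) = (nπ/L)·cos(nπx/L) and d²/dx² sin(nπx/L) = −(nπ/L)²·sin(nπx/L); on 0 ≤ x ≤ L, ∫sin²(nπx/L) dx = L/2 and ∫sin(nπx/L)·cos(nπx/L) dx = 0.
⟨p⟩ = 0.0000 and ⟨p²⟩ = 0.21449.
(Δp)² = 0.21449 − (0.0000)² = 0.21449.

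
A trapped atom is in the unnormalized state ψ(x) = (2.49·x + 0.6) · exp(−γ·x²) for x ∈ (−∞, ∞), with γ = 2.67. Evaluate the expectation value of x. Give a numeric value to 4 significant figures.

0.2975

⟨x⟩ = ∫ x·|ψ|² dx / ∫|ψ|² dx (integrals over the domain).
Expand each integrand as polynomial × e^(−2γx²) and use ∫x^(2j)·e^(−2γx²) dx = (2j−1)!!/(4γ)^j · √(π/(2γ)), odd powers → 0; here √(π/(2γ)) = 0.76702.
State is unnormalized: ∫|ψ|² dx = 0.72140, and ∫ψ*·x·ψ dx = 0.21459, so ⟨x⟩ = 0.21459 / 0.72140.
⟨x⟩ = 0.29746.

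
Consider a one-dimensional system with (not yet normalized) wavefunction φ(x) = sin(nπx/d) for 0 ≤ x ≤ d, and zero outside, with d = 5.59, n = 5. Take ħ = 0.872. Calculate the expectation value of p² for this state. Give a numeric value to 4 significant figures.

6.004

p² φ = −ħ² d²φ/dx²; ⟨p²⟩ = −ħ² ∫ φ*·φ'' dx / ∫|φ|² dx.
d/dx sin(nπx/d) = (nπ/d)·cos(nπx/d) and d²/dx² sin(nπx/d) = −(nπ/d)²·sin(nπx/d); on 0 ≤ x ≤ d, ∫sin²(nπx/d) dx = d/2 and ∫sin(nπx/d)·cos(nπx/d) dx = 0.
State is unnormalized: ∫|φ|² dx = 2.7950, and ∫φ*·(−ħ² φ'') dx = 16.782, so ⟨p²⟩ = 16.782 / 2.7950.
⟨p²⟩ = 6.0041.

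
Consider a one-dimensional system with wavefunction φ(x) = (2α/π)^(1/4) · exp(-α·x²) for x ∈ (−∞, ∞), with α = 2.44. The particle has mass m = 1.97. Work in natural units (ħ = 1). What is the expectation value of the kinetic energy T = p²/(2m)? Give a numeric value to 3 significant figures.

T = −(ħ²/2m) d²/dx², so ⟨T⟩ = −(ħ²/2m) ∫ φ*·φ'' dx; with m = 1.97.
Gaussian moments: ∫x^(2j)·e^(−2αx²) dx = (2j−1)!!/(4α)^j · √(π/(2α)), odd powers integrate to 0; here √(π/(2α)) = 0.80235. Derivatives: d/dx e^(−αx²) = −2αx·e^(−αx²), d²/dx² e^(−αx²) = (4α²x² − 2α)·e^(−αx²).
⟨T⟩ = 0.61929.

0.619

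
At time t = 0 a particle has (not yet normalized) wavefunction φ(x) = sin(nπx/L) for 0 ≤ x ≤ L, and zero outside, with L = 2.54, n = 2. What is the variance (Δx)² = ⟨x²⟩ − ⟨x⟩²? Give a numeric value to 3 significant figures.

0.456

Compute ⟨x⟩ and ⟨x²⟩ separately, then (Δx)² = ⟨x²⟩ − ⟨x⟩².
With sin²θ = (1 − cos2θ)/2 on 0 ≤ x ≤ L: ∫sin²(nπx/L) dx = L/2, ∫x·sin²(nπx/L) dx = L²/4, ∫x²·sin²(nπx/L) dx = L³·(1/6 − 1/(4n²π²)); higher powers xᵏ the same way, integrating xᵏ·cos(2nπx/L) by parts.
Normalization: ∫|φ|² dx = 1.2700.
⟨x⟩ = 1.2700 and ⟨x²⟩ = 2.0688.
(Δx)² = 2.0688 − (1.2700)² = 0.45592.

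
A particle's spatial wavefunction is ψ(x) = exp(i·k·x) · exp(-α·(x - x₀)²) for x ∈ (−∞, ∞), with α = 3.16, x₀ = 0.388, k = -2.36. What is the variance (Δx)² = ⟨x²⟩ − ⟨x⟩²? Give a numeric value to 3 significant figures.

Compute ⟨x⟩ and ⟨x²⟩ separately, then (Δx)² = ⟨x²⟩ − ⟨x⟩².
Gaussian moments (u = x − x₀): ∫u^(2j)·e^(−2αu²) du = (2j−1)!!/(4α)^j · √(π/(2α)), odd powers integrate to 0; here √(π/(2α)) = 0.70504.
Normalization: ∫|ψ|² dx = 0.70504.
⟨x⟩ = 0.38800 and ⟨x²⟩ = 0.22966.
(Δx)² = 0.22966 − (0.38800)² = 0.079114.

0.0791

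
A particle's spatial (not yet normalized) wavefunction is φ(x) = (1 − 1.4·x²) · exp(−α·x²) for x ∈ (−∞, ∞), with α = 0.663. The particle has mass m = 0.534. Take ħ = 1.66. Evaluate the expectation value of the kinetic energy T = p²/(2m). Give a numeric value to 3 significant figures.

T = −(ħ²/2m) d²/dx², so ⟨T⟩ = −(ħ²/2m) ∫ φ*·φ'' dx / ∫|φ|² dx; with m = 0.534.
Expand each integrand as polynomial × e^(−2αx²) and use ∫x^(2j)·e^(−2αx²) dx = (2j−1)!!/(4α)^j · √(π/(2α)), odd powers → 0; here √(π/(2α)) = 1.5392. Differentiate with the product rule, d/dx e^(−αx²) = −2αx·e^(−αx²).
State is unnormalized: ∫|φ|² dx = 1.2010, and ∫φ*·(−ħ²/2m · φ'') dx = 10.550, so ⟨T⟩ = 10.550 / 1.2010.
⟨T⟩ = 8.7842.

8.78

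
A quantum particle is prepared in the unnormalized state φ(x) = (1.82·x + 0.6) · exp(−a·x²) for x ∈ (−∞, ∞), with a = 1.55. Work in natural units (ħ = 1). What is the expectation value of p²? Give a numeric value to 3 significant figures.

p² φ = −ħ² d²φ/dx²; ⟨p²⟩ = −ħ² ∫ φ*·φ'' dx / ∫|φ|² dx.
Expand each integrand as polynomial × e^(−2ax²) and use ∫x^(2j)·e^(−2ax²) dx = (2j−1)!!/(4a)^j · √(π/(2a)), odd powers → 0; here √(π/(2a)) = 1.0067. Differentiate with the product rule, d/dx e^(−ax²) = −2ax·e^(−ax²).
State is unnormalized: ∫|φ|² dx = 0.90024, and ∫φ*·(−ħ² φ'') dx = 3.0626, so ⟨p²⟩ = 3.0626 / 0.90024.
⟨p²⟩ = 3.4020.

3.40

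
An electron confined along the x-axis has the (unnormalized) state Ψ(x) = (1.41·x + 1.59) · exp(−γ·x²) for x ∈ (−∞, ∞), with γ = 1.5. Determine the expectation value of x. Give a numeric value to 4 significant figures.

⟨x⟩ = ∫ x·|Ψ|² dx / ∫|Ψ|² dx (integrals over the domain).
Expand each integrand as polynomial × e^(−2γx²) and use ∫x^(2j)·e^(−2γx²) dx = (2j−1)!!/(4γ)^j · √(π/(2γ)), odd powers → 0; here √(π/(2γ)) = 1.0233.
State is unnormalized: ∫|Ψ|² dx = 2.9262, and ∫Ψ*·x·Ψ dx = 0.76473, so ⟨x⟩ = 0.76473 / 2.9262.
⟨x⟩ = 0.26134.

0.2613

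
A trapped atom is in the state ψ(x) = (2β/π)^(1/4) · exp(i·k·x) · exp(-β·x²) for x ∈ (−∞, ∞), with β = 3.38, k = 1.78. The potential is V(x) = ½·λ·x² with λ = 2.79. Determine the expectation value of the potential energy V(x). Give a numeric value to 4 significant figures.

⟨V⟩ = ∫ V(x)·|ψ|² dx.
Gaussian moments: ∫x^(2j)·e^(−2βx²) dx = (2j−1)!!/(4β)^j · √(π/(2β)), odd powers integrate to 0; here √(π/(2β)) = 0.68171.
⟨V⟩ = 0.10318.

0.1032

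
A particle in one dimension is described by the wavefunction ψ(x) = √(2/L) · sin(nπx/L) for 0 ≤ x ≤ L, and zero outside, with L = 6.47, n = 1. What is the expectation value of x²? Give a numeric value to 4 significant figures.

⟨x²⟩ = ∫ x²·|ψ|² dx (integrals over the domain).
With sin²θ = (1 − cos2θ)/2 on 0 ≤ x ≤ L: ∫sin²(nπx/L) dx = L/2, ∫x·sin²(nπx/L) dx = L²/4, ∫x²·sin²(nπx/L) dx = L³·(1/6 − 1/(4n²π²)); higher powers xᵏ the same way, integrating xᵏ·cos(2nπx/L) by parts.
⟨x²⟩ = 11.833.

11.83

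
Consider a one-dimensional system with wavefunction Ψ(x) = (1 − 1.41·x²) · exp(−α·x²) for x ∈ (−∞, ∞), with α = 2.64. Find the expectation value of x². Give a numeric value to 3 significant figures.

⟨x²⟩ = ∫ x²·|Ψ|² dx / ∫|Ψ|² dx (integrals over the domain).
Expand each integrand as polynomial × e^(−2αx²) and use ∫x^(2j)·e^(−2αx²) dx = (2j−1)!!/(4α)^j · √(π/(2α)), odd powers → 0; here √(π/(2α)) = 0.77136.
State is unnormalized: ∫|Ψ|² dx = 0.60663, and ∫Ψ*·x²·Ψ dx = 0.034060, so ⟨x²⟩ = 0.034060 / 0.60663.
⟨x²⟩ = 0.056147.

0.0561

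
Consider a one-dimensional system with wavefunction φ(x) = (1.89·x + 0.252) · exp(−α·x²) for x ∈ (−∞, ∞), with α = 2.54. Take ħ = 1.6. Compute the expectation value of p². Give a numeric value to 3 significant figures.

p² φ = −ħ² d²φ/dx²; ⟨p²⟩ = −ħ² ∫ φ*·φ'' dx / ∫|φ|² dx.
Expand each integrand as polynomial × e^(−2αx²) and use ∫x^(2j)·e^(−2αx²) dx = (2j−1)!!/(4α)^j · √(π/(2α)), odd powers → 0; here √(π/(2α)) = 0.78640. Differentiate with the product rule, d/dx e^(−αx²) = −2αx·e^(−αx²).
State is unnormalized: ∫|φ|² dx = 0.32643, and ∫φ*·(−ħ² φ'') dx = 5.7182, so ⟨p²⟩ = 5.7182 / 0.32643.
⟨p²⟩ = 17.518.

17.5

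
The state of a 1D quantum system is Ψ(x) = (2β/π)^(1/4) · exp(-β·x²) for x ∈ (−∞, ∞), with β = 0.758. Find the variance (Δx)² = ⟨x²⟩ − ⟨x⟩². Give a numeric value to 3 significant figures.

0.330

Compute ⟨x⟩ and ⟨x²⟩ separately, then (Δx)² = ⟨x²⟩ − ⟨x⟩².
Gaussian moments: ∫x^(2j)·e^(−2βx²) dx = (2j−1)!!/(4β)^j · √(π/(2β)), odd powers integrate to 0; here √(π/(2β)) = 1.4395.
⟨x⟩ = 0.0000 and ⟨x²⟩ = 0.32982.
(Δx)² = 0.32982 − (0.0000)² = 0.32982.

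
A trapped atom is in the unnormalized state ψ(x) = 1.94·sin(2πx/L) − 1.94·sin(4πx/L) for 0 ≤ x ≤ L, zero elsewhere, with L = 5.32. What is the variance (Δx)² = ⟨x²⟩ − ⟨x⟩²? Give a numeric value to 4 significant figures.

Compute ⟨x⟩ and ⟨x²⟩ separately, then (Δx)² = ⟨x²⟩ − ⟨x⟩².
On 0 ≤ x ≤ L (j ≠ l): ∫sin²(jπx/L) dx = L/2, ∫sin(jπx/L)·sin(lπx/L) dx = 0; diagonal moments ∫x·sin²(jπx/L) dx = L²/4, ∫x²·sin²(jπx/L) dx = L³·(1/6 − 1/(4j²π²)); cross terms ∫x·sin(jπx/L)·sin(lπx/L) dx = 0 for j + l even and −4jlL²/(π²(j² − l²)²) for j + l odd, ∫x²·sin(jπx/L)·sin(lπx/L) dx = (−1)^(j+l)·4jlL³/(π²(j² − l²)²); higher powers the same way via product-to-sum and parts.
Normalization: ∫|ψ|² dx = 20.022.
⟨x⟩ = 2.6600 and ⟨x²⟩ = 7.9356.
(Δx)² = 7.9356 − (2.6600)² = 0.86000.

0.8600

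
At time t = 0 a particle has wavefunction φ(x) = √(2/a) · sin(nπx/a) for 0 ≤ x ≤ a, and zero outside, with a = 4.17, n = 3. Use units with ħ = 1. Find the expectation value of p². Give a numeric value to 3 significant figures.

5.11

p² φ = −ħ² d²φ/dx²; ⟨p²⟩ = −ħ² ∫ φ*·φ'' dx.
d/dx sin(nπx/a) = (nπ/a)·cos(nπx/a) and d²/dx² sin(nπx/a) = −(nπ/a)²·sin(nπx/a); on 0 ≤ x ≤ a, ∫sin²(nπx/a) dx = a/2 and ∫sin(nπx/a)·cos(nπx/a) dx = 0.
⟨p²⟩ = 5.1082.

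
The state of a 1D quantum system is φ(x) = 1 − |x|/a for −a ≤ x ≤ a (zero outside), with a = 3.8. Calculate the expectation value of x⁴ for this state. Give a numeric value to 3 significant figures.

⟨x⁴⟩ = ∫ x⁴·|φ|² dx / ∫|φ|² dx (integrals over the domain).
φ is even, so ∫ over [−a, a] = 2∫₀ᵃ with φ = 1 − x/a there: ∫₀ᵃ (1 − x/a)² dx = a/3, ∫₀ᵃ x²(1 − x/a)² dx = a³/30, ∫₀ᵃ x⁴(1 − x/a)² dx = a⁵/105.
State is unnormalized: ∫|φ|² dx = 2.5333, and ∫φ*·x⁴·φ dx = 15.092, so ⟨x⁴⟩ = 15.092 / 2.5333.
⟨x⁴⟩ = 5.9575.

5.96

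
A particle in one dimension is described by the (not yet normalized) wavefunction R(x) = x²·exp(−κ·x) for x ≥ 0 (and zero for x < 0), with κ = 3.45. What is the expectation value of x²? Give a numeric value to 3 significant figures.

0.630

⟨x²⟩ = ∫ x²·|R|² dx / ∫|R|² dx (integrals over the domain).
Every integrand reduces to terms xʲ·e^(−2κx) on [0, ∞); use ∫₀^∞ xʲ·e^(−2κx) dx = j!/(2κ)^(j+1).
State is unnormalized: ∫|R|² dx = 0.0015345, and ∫R*·x²·R dx = 0.00096692, so ⟨x²⟩ = 0.00096692 / 0.0015345.
⟨x²⟩ = 0.63012.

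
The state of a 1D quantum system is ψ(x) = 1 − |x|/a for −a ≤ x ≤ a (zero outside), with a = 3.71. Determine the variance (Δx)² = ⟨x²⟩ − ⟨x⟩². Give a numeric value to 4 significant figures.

Compute ⟨x⟩ and ⟨x²⟩ separately, then (Δx)² = ⟨x²⟩ − ⟨x⟩².
ψ is even, so ∫ over [−a, a] = 2∫₀ᵃ with ψ = 1 − x/a there: ∫₀ᵃ (1 − x/a)² dx = a/3, ∫₀ᵃ x²(1 − x/a)² dx = a³/30, ∫₀ᵃ x⁴(1 − x/a)² dx = a⁵/105.
Normalization: ∫|ψ|² dx = 2.4733.
⟨x⟩ = 0.0000 and ⟨x²⟩ = 1.3764.
(Δx)² = 1.3764 − (0.0000)² = 1.3764.

1.376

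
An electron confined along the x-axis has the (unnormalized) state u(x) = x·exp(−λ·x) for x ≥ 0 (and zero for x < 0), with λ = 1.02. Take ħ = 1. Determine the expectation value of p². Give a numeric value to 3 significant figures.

p² u = −ħ² d²u/dx²; ⟨p²⟩ = −ħ² ∫ u*·u'' dx / ∫|u|² dx.
Differentiate x·exp(−λ·x) with the product rule; every integrand then reduces to terms xʲ·e^(−2λx) on [0, ∞), with ∫₀^∞ xʲ·e^(−2λx) dx = j!/(2λ)^(j+1).
State is unnormalized: ∫|u|² dx = 0.23558, and ∫u*·(−ħ² u'') dx = 0.24510, so ⟨p²⟩ = 0.24510 / 0.23558.
⟨p²⟩ = 1.0404.

1.04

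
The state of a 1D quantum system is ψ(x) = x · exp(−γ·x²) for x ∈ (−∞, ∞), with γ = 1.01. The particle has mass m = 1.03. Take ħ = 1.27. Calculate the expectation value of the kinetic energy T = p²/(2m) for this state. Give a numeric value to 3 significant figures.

2.37

T = −(ħ²/2m) d²/dx², so ⟨T⟩ = −(ħ²/2m) ∫ ψ*·ψ'' dx / ∫|ψ|² dx; with m = 1.03.
Expand each integrand as polynomial × e^(−2γx²) and use ∫x^(2j)·e^(−2γx²) dx = (2j−1)!!/(4γ)^j · √(π/(2γ)), odd powers → 0; here √(π/(2γ)) = 1.2471. Differentiate with the product rule, d/dx e^(−γx²) = −2γx·e^(−γx²).
State is unnormalized: ∫|ψ|² dx = 0.30869, and ∫ψ*·(−ħ²/2m · ψ'') dx = 0.73232, so ⟨T⟩ = 0.73232 / 0.30869.
⟨T⟩ = 2.3724.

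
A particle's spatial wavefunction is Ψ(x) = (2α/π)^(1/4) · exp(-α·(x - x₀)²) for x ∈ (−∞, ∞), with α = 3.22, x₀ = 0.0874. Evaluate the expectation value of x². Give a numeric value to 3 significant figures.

0.0853

⟨x²⟩ = ∫ x²·|Ψ|² dx (integrals over the domain).
Gaussian moments (u = x − x₀): ∫u^(2j)·e^(−2αu²) du = (2j−1)!!/(4α)^j · √(π/(2α)), odd powers integrate to 0; here √(π/(2α)) = 0.69844.
⟨x²⟩ = 0.085279.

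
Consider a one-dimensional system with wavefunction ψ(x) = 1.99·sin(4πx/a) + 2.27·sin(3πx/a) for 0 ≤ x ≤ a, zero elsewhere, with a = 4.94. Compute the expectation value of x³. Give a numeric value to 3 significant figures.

8.44

⟨x³⟩ = ∫ x³·|ψ|² dx / ∫|ψ|² dx (integrals over the domain).
On 0 ≤ x ≤ a (j ≠ l): ∫sin²(jπx/a) dx = a/2, ∫sin(jπx/a)·sin(lπx/a) dx = 0; diagonal moments ∫x·sin²(jπx/a) dx = a²/4, ∫x²·sin²(jπx/a) dx = a³·(1/6 − 1/(4j²π²)); cross terms ∫x·sin(jπx/a)·sin(lπx/a) dx = 0 for j + l even and −4jla²/(π²(j² − l²)²) for j + l odd, ∫x²·sin(jπx/a)·sin(lπx/a) dx = (−1)^(j+l)·4jla³/(π²(j² − l²)²); higher powers the same way via product-to-sum and parts.
State is unnormalized: ∫|ψ|² dx = 22.509, and ∫ψ*·x³·ψ dx = 190.07, so ⟨x³⟩ = 190.07 / 22.509.
⟨x³⟩ = 8.4441.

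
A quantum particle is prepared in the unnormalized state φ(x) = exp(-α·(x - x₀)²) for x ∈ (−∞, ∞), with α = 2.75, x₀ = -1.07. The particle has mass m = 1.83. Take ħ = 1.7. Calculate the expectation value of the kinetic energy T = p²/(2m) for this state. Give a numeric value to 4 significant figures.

2.171

T = −(ħ²/2m) d²/dx², so ⟨T⟩ = −(ħ²/2m) ∫ φ*·φ'' dx / ∫|φ|² dx; with m = 1.83.
Gaussian moments (u = x − x₀): ∫u^(2j)·e^(−2αu²) du = (2j−1)!!/(4α)^j · √(π/(2α)), odd powers integrate to 0; here √(π/(2α)) = 0.75578. Derivatives: d/dx e^(−αu²) = −2αu·e^(−αu²), d²/dx² e^(−αu²) = (4α²u² − 2α)·e^(−αu²).
State is unnormalized: ∫|φ|² dx = 0.75578, and ∫φ*·(−ħ²/2m · φ'') dx = 1.6411, so ⟨T⟩ = 1.6411 / 0.75578.
⟨T⟩ = 2.1714.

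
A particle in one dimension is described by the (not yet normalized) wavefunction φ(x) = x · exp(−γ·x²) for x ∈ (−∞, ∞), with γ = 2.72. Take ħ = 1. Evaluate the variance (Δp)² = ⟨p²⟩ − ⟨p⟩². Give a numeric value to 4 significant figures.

Compute ⟨p⟩ and ⟨p²⟩ separately; (Δp)² = ⟨p²⟩ − ⟨p⟩².
Expand each integrand as polynomial × e^(−2γx²) and use ∫x^(2j)·e^(−2γx²) dx = (2j−1)!!/(4γ)^j · √(π/(2γ)), odd powers → 0; here √(π/(2γ)) = 0.75993. Differentiate with the product rule, d/dx e^(−γx²) = −2γx·e^(−γx²).
Normalization: ∫|φ|² dx = 0.069847.
⟨p⟩ = 0.0000 and ⟨p²⟩ = 8.1600.
(Δp)² = 8.1600 − (0.0000)² = 8.1600.

8.160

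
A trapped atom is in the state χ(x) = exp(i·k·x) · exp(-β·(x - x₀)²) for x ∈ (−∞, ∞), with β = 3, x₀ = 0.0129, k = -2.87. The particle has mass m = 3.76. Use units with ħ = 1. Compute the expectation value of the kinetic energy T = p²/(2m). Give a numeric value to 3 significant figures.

1.49

T = −(ħ²/2m) d²/dx², so ⟨T⟩ = −(ħ²/2m) ∫ χ*·χ'' dx / ∫|χ|² dx; with m = 3.76.
Gaussian moments (u = x − x₀): ∫u^(2j)·e^(−2βu²) du = (2j−1)!!/(4β)^j · √(π/(2β)), odd powers integrate to 0; here √(π/(2β)) = 0.72360. Derivatives: χ′ = (ik − 2βu)·χ, χ″ = ((ik − 2βu)² − 2β)·χ; the odd-in-u pieces drop out.
State is unnormalized: ∫|χ|² dx = 0.72360, and ∫χ*·(−ħ²/2m · χ'') dx = 1.0813, so ⟨T⟩ = 1.0813 / 0.72360.
⟨T⟩ = 1.4943.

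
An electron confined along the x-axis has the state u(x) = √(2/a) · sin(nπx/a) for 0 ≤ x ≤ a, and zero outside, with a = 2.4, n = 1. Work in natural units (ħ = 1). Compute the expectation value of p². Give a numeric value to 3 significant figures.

1.71

p² u = −ħ² d²u/dx²; ⟨p²⟩ = −ħ² ∫ u*·u'' dx.
d/dx sin(nπx/a) = (nπ/a)·cos(nπx/a) and d²/dx² sin(nπx/a) = −(nπ/a)²·sin(nπx/a); on 0 ≤ x ≤ a, ∫sin²(nπx/a) dx = a/2 and ∫sin(nπx/a)·cos(nπx/a) dx = 0.
⟨p²⟩ = 1.7135.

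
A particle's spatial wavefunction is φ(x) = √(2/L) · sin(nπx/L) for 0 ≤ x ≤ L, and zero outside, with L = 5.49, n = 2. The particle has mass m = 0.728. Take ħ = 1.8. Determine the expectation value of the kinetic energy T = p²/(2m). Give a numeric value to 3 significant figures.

2.91

T = −(ħ²/2m) d²/dx², so ⟨T⟩ = −(ħ²/2m) ∫ φ*·φ'' dx; with m = 0.728.
d/dx sin(nπx/L) = (nπ/L)·cos(nπx/L) and d²/dx² sin(nπx/L) = −(nπ/L)²·sin(nπx/L); on 0 ≤ x ≤ L, ∫sin²(nπx/L) dx = L/2 and ∫sin(nπx/L)·cos(nπx/L) dx = 0.
⟨T⟩ = 2.9147.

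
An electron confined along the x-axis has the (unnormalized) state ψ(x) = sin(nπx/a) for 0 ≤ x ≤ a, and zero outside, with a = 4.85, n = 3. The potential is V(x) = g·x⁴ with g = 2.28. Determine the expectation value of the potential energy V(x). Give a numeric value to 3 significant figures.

238.

⟨V⟩ = ∫ V(x)·|ψ|² dx / ∫|ψ|² dx.
With sin²θ = (1 − cos2θ)/2 on 0 ≤ x ≤ a: ∫sin²(nπx/a) dx = a/2, ∫x·sin²(nπx/a) dx = a²/4, ∫x²·sin²(nπx/a) dx = a³·(1/6 − 1/(4n²π²)); higher powers xᵏ the same way, integrating xᵏ·cos(2nπx/a) by parts.
State is unnormalized: ∫|ψ|² dx = 2.4250, and ∫ψ*·V(x)·ψ dx = 577.99, so ⟨V⟩ = 577.99 / 2.4250.
⟨V⟩ = 238.35.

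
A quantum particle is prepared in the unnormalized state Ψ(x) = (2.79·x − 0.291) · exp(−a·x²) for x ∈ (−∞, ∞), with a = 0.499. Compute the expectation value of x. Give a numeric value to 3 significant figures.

-0.204

⟨x⟩ = ∫ x·|Ψ|² dx / ∫|Ψ|² dx (integrals over the domain).
Expand each integrand as polynomial × e^(−2ax²) and use ∫x^(2j)·e^(−2ax²) dx = (2j−1)!!/(4a)^j · √(π/(2a)), odd powers → 0; here √(π/(2a)) = 1.7742.
State is unnormalized: ∫|Ψ|² dx = 7.0695, and ∫Ψ*·x·Ψ dx = -1.4434, so ⟨x⟩ = -1.4434 / 7.0695.
⟨x⟩ = -0.20417.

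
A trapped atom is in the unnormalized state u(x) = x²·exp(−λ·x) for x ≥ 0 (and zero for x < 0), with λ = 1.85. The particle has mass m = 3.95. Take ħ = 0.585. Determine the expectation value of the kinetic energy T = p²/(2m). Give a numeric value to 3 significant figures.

T = −(ħ²/2m) d²/dx², so ⟨T⟩ = −(ħ²/2m) ∫ u*·u'' dx / ∫|u|² dx; with m = 3.95.
Differentiate x²·exp(−λ·x) with the product rule; every integrand then reduces to terms xʲ·e^(−2λx) on [0, ∞), with ∫₀^∞ xʲ·e^(−2λx) dx = j!/(2λ)^(j+1).
State is unnormalized: ∫|u|² dx = 0.034610, and ∫u*·(−ħ²/2m · u'') dx = 0.0017104, so ⟨T⟩ = 0.0017104 / 0.034610.
⟨T⟩ = 0.049420.

0.0494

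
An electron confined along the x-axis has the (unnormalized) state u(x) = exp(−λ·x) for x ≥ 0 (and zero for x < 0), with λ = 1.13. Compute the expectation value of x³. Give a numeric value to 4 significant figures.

0.5198

⟨x³⟩ = ∫ x³·|u|² dx / ∫|u|² dx (integrals over the domain).
Every integrand reduces to terms xʲ·e^(−2λx) on [0, ∞); use ∫₀^∞ xʲ·e^(−2λx) dx = j!/(2λ)^(j+1).
State is unnormalized: ∫|u|² dx = 0.44248, and ∫u*·x³·u dx = 0.22999, so ⟨x³⟩ = 0.22999 / 0.44248.
⟨x³⟩ = 0.51979.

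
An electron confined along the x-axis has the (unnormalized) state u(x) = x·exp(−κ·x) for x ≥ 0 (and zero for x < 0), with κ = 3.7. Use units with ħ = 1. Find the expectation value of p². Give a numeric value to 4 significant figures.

13.69

p² u = −ħ² d²u/dx²; ⟨p²⟩ = −ħ² ∫ u*·u'' dx / ∫|u|² dx.
Differentiate x·exp(−κ·x) with the product rule; every integrand then reduces to terms xʲ·e^(−2κx) on [0, ∞), with ∫₀^∞ xʲ·e^(−2κx) dx = j!/(2κ)^(j+1).
State is unnormalized: ∫|u|² dx = 0.0049355, and ∫u*·(−ħ² u'') dx = 0.067568, so ⟨p²⟩ = 0.067568 / 0.0049355.
⟨p²⟩ = 13.690.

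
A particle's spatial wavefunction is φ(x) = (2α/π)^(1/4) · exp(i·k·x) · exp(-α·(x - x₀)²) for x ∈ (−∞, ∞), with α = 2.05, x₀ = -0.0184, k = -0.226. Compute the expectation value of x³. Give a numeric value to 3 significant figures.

-0.00674

⟨x³⟩ = ∫ x³·|φ|² dx (integrals over the domain).
Gaussian moments (u = x − x₀): ∫u^(2j)·e^(−2αu²) du = (2j−1)!!/(4α)^j · √(π/(2α)), odd powers integrate to 0; here √(π/(2α)) = 0.87535.
⟨x³⟩ = -0.0067379.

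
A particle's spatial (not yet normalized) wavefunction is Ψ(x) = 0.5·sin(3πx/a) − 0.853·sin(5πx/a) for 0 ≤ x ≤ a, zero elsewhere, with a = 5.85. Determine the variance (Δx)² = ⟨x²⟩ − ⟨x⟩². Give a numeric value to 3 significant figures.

Compute ⟨x⟩ and ⟨x²⟩ separately, then (Δx)² = ⟨x²⟩ − ⟨x⟩².
On 0 ≤ x ≤ a (j ≠ l): ∫sin²(jπx/a) dx = a/2, ∫sin(jπx/a)·sin(lπx/a) dx = 0; diagonal moments ∫x·sin²(jπx/a) dx = a²/4, ∫x²·sin²(jπx/a) dx = a³·(1/6 − 1/(4j²π²)); cross terms ∫x·sin(jπx/a)·sin(lπx/a) dx = 0 for j + l even and −4jla²/(π²(j² − l²)²) for j + l odd, ∫x²·sin(jπx/a)·sin(lπx/a) dx = (−1)^(j+l)·4jla³/(π²(j² − l²)²); higher powers the same way via product-to-sum and parts.
Normalization: ∫|Ψ|² dx = 2.8595.
⟨x⟩ = 2.9250 and ⟨x²⟩ = 9.8884.
(Δx)² = 9.8884 − (2.9250)² = 1.3328.

1.33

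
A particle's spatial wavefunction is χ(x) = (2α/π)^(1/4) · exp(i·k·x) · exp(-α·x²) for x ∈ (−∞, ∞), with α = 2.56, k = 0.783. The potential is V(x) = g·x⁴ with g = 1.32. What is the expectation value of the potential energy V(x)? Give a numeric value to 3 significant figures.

0.0378

⟨V⟩ = ∫ V(x)·|χ|² dx.
Gaussian moments: ∫x^(2j)·e^(−2αx²) dx = (2j−1)!!/(4α)^j · √(π/(2α)), odd powers integrate to 0; here √(π/(2α)) = 0.78332.
⟨V⟩ = 0.037766.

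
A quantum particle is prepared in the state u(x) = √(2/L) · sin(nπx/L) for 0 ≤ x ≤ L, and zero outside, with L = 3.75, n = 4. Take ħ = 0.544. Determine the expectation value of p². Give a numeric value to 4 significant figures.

p² u = −ħ² d²u/dx²; ⟨p²⟩ = −ħ² ∫ u*·u'' dx.
d/dx sin(nπx/L) = (nπ/L)·cos(nπx/L) and d²/dx² sin(nπx/L) = −(nπ/L)²·sin(nπx/L); on 0 ≤ x ≤ L, ∫sin²(nπx/L) dx = L/2 and ∫sin(nπx/L)·cos(nπx/L) dx = 0.
⟨p²⟩ = 3.3232.

3.323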